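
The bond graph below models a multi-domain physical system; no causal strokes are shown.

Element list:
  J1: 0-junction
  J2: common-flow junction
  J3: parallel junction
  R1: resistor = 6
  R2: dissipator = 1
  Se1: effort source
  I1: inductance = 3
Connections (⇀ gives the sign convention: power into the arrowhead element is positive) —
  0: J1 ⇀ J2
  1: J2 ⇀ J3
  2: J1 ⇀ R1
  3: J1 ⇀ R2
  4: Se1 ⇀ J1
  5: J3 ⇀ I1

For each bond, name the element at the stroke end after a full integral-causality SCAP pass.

b4 |J1  (Se1 fixes effort; stroke away)
b0 |J2  (0-jn J1 has e-setter on 4)
b2 |R1  (J1: bond 4 brought effort, rest push out)
b3 |R2  (0-jn J1 has e-setter on 4)
b1 |J3  (only one flow-in slot at J2)
b5 |I1  (0-jn J3 has e-setter on 1)

#0 stroke at J2
#1 stroke at J3
#2 stroke at R1
#3 stroke at R2
#4 stroke at J1
#5 stroke at I1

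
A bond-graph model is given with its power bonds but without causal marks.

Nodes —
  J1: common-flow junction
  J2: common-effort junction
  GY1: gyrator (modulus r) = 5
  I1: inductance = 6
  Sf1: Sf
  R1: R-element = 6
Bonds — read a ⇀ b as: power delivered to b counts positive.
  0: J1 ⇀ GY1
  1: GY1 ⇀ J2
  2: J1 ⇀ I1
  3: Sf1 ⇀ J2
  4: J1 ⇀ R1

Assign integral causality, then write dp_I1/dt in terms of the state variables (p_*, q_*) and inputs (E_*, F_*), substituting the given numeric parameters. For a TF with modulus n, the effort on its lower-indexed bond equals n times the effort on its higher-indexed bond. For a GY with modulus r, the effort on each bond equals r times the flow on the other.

dp_I1/dt = 5*F_Sf1 - p_I1

b3 →Sf1  (Sf1: flow source, stroke at near end)
b1 →J2  (only one effort-in slot at J2)
b0 →J1  (GY1 both-in/both-out from 1)
b2 →I1  (I1 outputs flow p/I1)
b4 →J1  (1-jn J1 has f-setter on 2)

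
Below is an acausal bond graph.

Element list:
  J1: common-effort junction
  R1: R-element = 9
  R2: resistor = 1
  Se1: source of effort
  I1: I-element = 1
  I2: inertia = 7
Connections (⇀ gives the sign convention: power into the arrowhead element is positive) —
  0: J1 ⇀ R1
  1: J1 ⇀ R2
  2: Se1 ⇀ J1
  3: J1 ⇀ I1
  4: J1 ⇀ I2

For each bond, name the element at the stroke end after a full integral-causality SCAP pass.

β2 →J1  (source Se1 imposes e)
β0 →R1  (0-jn J1 has e-setter on 2)
β1 →R2  (0-jn J1 has e-setter on 2)
β3 →I1  (J1: bond 2 brought effort, rest push out)
β4 →I2  (J1 effort already set via bond 2)

bond 0 |R1
bond 1 |R2
bond 2 |J1
bond 3 |I1
bond 4 |I2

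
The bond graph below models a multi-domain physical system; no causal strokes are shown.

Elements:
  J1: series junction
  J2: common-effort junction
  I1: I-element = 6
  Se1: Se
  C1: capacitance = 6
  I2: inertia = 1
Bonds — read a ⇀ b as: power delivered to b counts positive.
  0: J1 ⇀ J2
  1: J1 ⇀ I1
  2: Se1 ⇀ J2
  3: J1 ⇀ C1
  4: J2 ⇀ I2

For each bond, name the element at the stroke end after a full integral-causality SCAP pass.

bond 2 stroke at J2  (Se1: effort source, stroke at far end)
bond 0 stroke at J1  (J2 effort already set via bond 2)
bond 4 stroke at I2  (common-e at J2 fixed by 2)
bond 1 stroke at I1  (prefer integral on I1)
bond 3 stroke at J1  (common-f at J1 fixed by 1)

b0 stroke at J1
b1 stroke at I1
b2 stroke at J2
b3 stroke at J1
b4 stroke at I2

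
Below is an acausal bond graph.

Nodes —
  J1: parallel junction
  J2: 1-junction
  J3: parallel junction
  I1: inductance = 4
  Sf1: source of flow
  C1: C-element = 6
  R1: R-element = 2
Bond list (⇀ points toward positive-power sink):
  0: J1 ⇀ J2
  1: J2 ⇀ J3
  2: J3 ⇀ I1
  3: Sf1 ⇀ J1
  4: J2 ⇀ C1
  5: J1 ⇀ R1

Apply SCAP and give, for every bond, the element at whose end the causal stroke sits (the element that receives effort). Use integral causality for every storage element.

bond 0 stroke→J2
bond 1 stroke→J3
bond 2 stroke→I1
bond 3 stroke→Sf1
bond 4 stroke→J2
bond 5 stroke→J1

bond 3 →Sf1  (Sf1 (Sf) sets flow on bond)
bond 2 →I1  (I1: I, integral causality)
bond 1 →J3  (only one effort-in slot at J3)
bond 0 →J2  (1-jn J2 has f-setter on 1)
bond 4 →J2  (J2: bond 1 brought flow, rest push out)
bond 5 →J1  (J1: last free bond brings effort in)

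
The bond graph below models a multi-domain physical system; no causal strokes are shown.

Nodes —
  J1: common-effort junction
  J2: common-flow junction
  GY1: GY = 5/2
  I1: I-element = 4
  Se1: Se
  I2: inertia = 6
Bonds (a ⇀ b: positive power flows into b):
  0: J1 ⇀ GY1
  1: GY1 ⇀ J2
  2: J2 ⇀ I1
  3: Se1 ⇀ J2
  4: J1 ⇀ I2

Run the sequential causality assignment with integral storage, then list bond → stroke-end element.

#3 →J2  (Se1 (Se) sets effort on bond)
#2 →I1  (I1 outputs flow p/I1)
#1 →J2  (common-f at J2 fixed by 2)
#0 →J1  (through GY1, causality inverts; strokes same side of GY1)
#4 →I2  (J1 effort already set via bond 0)

b0 stroke→J1
b1 stroke→J2
b2 stroke→I1
b3 stroke→J2
b4 stroke→I2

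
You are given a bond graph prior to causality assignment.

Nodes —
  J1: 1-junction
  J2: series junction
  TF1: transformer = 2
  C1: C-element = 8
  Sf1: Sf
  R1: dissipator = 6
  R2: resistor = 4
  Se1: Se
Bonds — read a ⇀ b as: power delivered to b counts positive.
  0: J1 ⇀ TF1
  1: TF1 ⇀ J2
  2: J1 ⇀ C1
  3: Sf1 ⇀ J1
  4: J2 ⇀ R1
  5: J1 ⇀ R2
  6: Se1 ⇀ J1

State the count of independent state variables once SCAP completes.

bond 3 stroke→Sf1  (Sf1 (Sf) sets flow on bond)
bond 6 stroke→J1  (source Se1 imposes e)
bond 0 stroke→J1  (J1: bond 3 brought flow, rest push out)
bond 2 stroke→J1  (J1 flow already set via bond 3)
bond 5 stroke→J1  (J1 flow already set via bond 3)
bond 1 stroke→TF1  (TF TF1: opposite of bond 0)
bond 4 stroke→J2  (1-jn J2 has f-setter on 1)

1  (C1 all integral)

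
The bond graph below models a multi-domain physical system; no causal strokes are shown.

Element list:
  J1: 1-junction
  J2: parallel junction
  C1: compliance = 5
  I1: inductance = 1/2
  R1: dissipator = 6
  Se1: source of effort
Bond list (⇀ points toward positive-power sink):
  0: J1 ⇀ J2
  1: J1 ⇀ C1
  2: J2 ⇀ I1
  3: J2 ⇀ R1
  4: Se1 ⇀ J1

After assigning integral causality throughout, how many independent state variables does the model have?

#4 stroke at J1  (Se1 fixes effort; stroke away)
#1 stroke at J1  (C1 integral (e out))
#0 stroke at J2  (only one flow-in slot at J1)
#2 stroke at I1  (J2 effort already set via bond 0)
#3 stroke at R1  (0-jn J2 has e-setter on 0)

2  (C1, I1 all integral)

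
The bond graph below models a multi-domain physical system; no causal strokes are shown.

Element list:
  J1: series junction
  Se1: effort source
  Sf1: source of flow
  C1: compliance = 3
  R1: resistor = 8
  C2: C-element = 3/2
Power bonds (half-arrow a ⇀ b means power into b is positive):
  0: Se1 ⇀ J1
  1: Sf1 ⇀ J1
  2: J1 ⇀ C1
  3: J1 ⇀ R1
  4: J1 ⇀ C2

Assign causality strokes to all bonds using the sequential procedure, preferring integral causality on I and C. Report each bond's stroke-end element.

bond 0 stroke→J1  (source Se1 imposes e)
bond 1 stroke→Sf1  (Sf1 (Sf) sets flow on bond)
bond 2 stroke→J1  (J1 flow already set via bond 1)
bond 3 stroke→J1  (J1: bond 1 brought flow, rest push out)
bond 4 stroke→J1  (J1 flow already set via bond 1)

bond 0 →J1
bond 1 →Sf1
bond 2 →J1
bond 3 →J1
bond 4 →J1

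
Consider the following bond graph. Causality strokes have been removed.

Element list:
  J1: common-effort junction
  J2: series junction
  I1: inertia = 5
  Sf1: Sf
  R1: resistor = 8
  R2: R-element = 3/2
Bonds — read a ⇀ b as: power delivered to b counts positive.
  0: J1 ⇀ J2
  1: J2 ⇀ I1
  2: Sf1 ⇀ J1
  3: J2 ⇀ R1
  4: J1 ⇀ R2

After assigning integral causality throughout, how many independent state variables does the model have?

bond 2 stroke at Sf1  (Sf1: flow source, stroke at near end)
bond 1 stroke at I1  (I1 integral (f out))
bond 0 stroke at J2  (common-f at J2 fixed by 1)
bond 3 stroke at J2  (1-jn J2 has f-setter on 1)
bond 4 stroke at J1  (only one effort-in slot at J1)

1  (I1 all integral)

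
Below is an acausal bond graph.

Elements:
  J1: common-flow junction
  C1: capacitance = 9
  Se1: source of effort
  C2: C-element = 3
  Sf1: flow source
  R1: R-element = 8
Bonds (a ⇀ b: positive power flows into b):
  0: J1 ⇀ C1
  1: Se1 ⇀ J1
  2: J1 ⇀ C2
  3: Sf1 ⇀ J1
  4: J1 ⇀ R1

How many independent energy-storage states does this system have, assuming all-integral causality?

2  (C1, C2 all integral)

β1 →J1  (source Se1 imposes e)
β3 →Sf1  (Sf1: flow source, stroke at near end)
β0 →J1  (J1: bond 3 brought flow, rest push out)
β2 →J1  (J1 flow already set via bond 3)
β4 →J1  (J1 flow already set via bond 3)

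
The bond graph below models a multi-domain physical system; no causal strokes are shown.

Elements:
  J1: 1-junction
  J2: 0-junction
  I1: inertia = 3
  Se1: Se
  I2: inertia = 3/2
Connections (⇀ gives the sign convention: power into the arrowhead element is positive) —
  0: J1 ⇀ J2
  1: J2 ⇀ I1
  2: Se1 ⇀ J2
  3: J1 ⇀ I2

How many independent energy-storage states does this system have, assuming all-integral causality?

#2 →J2  (Se1 (Se) sets effort on bond)
#0 →J1  (0-jn J2 has e-setter on 2)
#1 →I1  (J2: bond 2 brought effort, rest push out)
#3 →I2  (J1 needs exactly one f-in)

2  (I1, I2 all integral)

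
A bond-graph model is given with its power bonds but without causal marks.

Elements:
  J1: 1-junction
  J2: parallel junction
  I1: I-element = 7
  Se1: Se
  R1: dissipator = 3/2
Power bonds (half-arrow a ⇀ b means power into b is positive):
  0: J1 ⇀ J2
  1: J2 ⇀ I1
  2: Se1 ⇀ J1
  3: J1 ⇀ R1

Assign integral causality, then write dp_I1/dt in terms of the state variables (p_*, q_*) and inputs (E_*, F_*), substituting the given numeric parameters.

bond 2 →J1  (Se1 (Se) sets effort on bond)
bond 1 →I1  (I1 integral (f out))
bond 0 →J2  (J2 needs exactly one e-in)
bond 3 →J1  (1-jn J1 has f-setter on 0)

dp_I1/dt = E_Se1 - 3*p_I1/14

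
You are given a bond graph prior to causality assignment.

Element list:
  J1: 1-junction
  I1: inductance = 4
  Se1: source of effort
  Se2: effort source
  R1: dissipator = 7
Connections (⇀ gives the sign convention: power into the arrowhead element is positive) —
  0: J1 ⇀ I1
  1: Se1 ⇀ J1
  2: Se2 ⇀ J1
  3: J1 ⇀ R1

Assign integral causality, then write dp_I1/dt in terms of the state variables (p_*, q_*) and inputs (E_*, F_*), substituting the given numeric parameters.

dp_I1/dt = E_Se1 + E_Se2 - 7*p_I1/4

#1 stroke→J1  (Se1: effort source, stroke at far end)
#2 stroke→J1  (Se2 (Se) sets effort on bond)
#0 stroke→I1  (I1 outputs flow p/I1)
#3 stroke→J1  (common-f at J1 fixed by 0)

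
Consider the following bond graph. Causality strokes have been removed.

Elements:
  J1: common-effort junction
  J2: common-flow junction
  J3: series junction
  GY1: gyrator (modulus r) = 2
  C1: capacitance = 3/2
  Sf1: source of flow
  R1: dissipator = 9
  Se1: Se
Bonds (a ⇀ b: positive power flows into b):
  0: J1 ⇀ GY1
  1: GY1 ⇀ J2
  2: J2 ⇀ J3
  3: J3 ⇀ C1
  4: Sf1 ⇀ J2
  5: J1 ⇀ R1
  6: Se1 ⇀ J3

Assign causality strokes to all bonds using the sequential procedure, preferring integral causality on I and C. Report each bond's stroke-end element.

#0 →J1
#1 →J2
#2 →J2
#3 →J3
#4 →Sf1
#5 →R1
#6 →J3

bond 4 |Sf1  (Sf1 (Sf) sets flow on bond)
bond 6 |J3  (Se1: effort source, stroke at far end)
bond 1 |J2  (J2 flow already set via bond 4)
bond 2 |J2  (common-f at J2 fixed by 4)
bond 3 |J3  (J3 flow already set via bond 2)
bond 0 |J1  (GY1: gyrator matches bond 1)
bond 5 |R1  (0-jn J1 has e-setter on 0)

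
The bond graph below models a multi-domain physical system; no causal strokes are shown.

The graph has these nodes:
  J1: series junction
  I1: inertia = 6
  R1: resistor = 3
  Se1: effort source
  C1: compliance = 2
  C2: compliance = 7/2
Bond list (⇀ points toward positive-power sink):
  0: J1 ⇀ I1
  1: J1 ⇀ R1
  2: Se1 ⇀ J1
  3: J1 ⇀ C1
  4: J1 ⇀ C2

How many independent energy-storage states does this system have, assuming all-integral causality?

3  (C1, C2, I1 all integral)

β2 stroke→J1  (Se1 fixes effort; stroke away)
β0 stroke→I1  (I1: I, integral causality)
β1 stroke→J1  (1-jn J1 has f-setter on 0)
β3 stroke→J1  (J1 flow already set via bond 0)
β4 stroke→J1  (common-f at J1 fixed by 0)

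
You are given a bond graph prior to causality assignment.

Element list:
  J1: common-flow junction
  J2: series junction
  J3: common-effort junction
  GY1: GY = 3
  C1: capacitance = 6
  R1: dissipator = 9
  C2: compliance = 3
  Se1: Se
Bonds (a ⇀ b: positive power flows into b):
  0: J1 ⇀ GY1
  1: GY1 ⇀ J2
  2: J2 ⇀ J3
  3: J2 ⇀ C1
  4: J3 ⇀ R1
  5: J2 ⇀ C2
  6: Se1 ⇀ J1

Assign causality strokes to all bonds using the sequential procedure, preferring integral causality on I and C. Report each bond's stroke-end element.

#6 →J1  (source Se1 imposes e)
#0 →GY1  (only one flow-in slot at J1)
#1 →GY1  (GY GY1: same side as bond 0)
#2 →J2  (J2 flow already set via bond 1)
#3 →J2  (J2 flow already set via bond 1)
#5 →J2  (common-f at J2 fixed by 1)
#4 →J3  (closing 0-jn rule on J3)

#0 →GY1
#1 →GY1
#2 →J2
#3 →J2
#4 →J3
#5 →J2
#6 →J1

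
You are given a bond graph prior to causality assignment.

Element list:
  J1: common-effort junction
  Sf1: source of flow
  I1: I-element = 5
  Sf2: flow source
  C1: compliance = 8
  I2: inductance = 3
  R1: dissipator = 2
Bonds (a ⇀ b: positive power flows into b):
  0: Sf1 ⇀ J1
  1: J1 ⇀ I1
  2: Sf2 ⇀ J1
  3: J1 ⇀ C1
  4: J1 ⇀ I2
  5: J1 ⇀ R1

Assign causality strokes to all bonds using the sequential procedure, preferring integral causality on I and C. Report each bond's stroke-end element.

b0 stroke→Sf1
b1 stroke→I1
b2 stroke→Sf2
b3 stroke→J1
b4 stroke→I2
b5 stroke→R1

β0 →Sf1  (Sf1 fixes flow; stroke at Sf1)
β2 →Sf2  (source Sf2 imposes f)
β1 →I1  (prefer integral on I1)
β3 →J1  (C1 integral (e out))
β4 →I2  (J1 effort already set via bond 3)
β5 →R1  (J1 effort already set via bond 3)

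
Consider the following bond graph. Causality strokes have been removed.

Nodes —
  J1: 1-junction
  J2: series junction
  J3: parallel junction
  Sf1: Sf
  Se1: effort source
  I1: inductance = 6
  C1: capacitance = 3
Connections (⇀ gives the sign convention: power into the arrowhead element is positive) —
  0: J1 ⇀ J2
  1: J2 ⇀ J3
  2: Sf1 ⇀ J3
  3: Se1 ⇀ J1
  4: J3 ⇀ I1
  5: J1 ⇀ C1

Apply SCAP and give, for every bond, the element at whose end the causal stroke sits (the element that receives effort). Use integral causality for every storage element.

β2 |Sf1  (source Sf1 imposes f)
β3 |J1  (Se1 (Se) sets effort on bond)
β4 |I1  (I1: I, integral causality)
β1 |J3  (only one effort-in slot at J3)
β0 |J2  (J2 flow already set via bond 1)
β5 |J1  (1-jn J1 has f-setter on 0)

bond 0 stroke at J2
bond 1 stroke at J3
bond 2 stroke at Sf1
bond 3 stroke at J1
bond 4 stroke at I1
bond 5 stroke at J1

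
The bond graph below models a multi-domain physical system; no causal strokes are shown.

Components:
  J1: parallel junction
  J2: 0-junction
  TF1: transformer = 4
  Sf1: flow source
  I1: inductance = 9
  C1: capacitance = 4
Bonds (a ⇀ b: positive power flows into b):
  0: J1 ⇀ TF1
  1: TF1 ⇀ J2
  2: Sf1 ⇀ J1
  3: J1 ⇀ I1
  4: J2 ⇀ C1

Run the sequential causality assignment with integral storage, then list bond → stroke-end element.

b0 →J1
b1 →TF1
b2 →Sf1
b3 →I1
b4 →J2

β2 →Sf1  (Sf1: flow source, stroke at near end)
β3 →I1  (prefer integral on I1)
β0 →J1  (J1 needs exactly one e-in)
β1 →TF1  (through TF1, causality passes straight; one stroke at TF1)
β4 →J2  (J2: last free bond brings effort in)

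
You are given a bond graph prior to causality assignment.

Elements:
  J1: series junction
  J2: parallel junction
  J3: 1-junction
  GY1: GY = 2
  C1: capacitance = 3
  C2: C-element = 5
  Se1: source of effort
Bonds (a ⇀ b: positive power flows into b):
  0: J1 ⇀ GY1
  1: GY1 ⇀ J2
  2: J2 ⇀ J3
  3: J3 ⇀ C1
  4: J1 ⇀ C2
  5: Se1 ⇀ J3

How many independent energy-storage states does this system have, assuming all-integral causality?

2  (C1, C2 all integral)

β5 |J3  (Se1 fixes effort; stroke away)
β3 |J3  (C1 outputs effort q/C1)
β2 |J2  (J3 needs exactly one f-in)
β1 |GY1  (J2 effort already set via bond 2)
β0 |GY1  (GY1 both-in/both-out from 1)
β4 |J1  (J1: bond 0 brought flow, rest push out)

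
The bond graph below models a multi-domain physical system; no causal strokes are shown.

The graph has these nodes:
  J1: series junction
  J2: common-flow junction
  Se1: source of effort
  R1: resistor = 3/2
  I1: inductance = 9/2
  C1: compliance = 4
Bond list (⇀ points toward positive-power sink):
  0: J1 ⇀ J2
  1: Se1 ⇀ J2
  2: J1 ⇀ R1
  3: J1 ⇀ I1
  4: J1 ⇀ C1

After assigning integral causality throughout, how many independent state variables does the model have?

#1 stroke→J2  (Se1 (Se) sets effort on bond)
#0 stroke→J1  (closing 1-jn rule on J2)
#3 stroke→I1  (I1 integral (f out))
#2 stroke→J1  (J1: bond 3 brought flow, rest push out)
#4 stroke→J1  (common-f at J1 fixed by 3)

2  (C1, I1 all integral)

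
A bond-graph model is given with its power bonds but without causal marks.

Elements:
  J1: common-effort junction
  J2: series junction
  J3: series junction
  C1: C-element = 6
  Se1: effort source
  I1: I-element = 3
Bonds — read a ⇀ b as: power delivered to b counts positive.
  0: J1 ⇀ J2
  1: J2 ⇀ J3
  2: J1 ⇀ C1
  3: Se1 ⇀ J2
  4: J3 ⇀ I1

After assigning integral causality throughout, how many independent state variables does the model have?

2  (C1, I1 all integral)

b3 stroke at J2  (Se1 fixes effort; stroke away)
b2 stroke at J1  (prefer integral on C1)
b0 stroke at J2  (0-jn J1 has e-setter on 2)
b1 stroke at J3  (J2: last free bond brings flow in)
b4 stroke at I1  (J3: last free bond brings flow in)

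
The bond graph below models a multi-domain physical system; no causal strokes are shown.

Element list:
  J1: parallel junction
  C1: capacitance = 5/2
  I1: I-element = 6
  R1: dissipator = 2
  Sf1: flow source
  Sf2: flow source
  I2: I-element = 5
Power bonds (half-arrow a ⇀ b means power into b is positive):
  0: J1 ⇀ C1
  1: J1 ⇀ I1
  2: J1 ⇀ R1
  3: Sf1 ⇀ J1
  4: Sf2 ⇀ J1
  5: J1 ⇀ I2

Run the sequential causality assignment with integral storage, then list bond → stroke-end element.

β0 stroke→J1
β1 stroke→I1
β2 stroke→R1
β3 stroke→Sf1
β4 stroke→Sf2
β5 stroke→I2

β3 stroke at Sf1  (Sf1 fixes flow; stroke at Sf1)
β4 stroke at Sf2  (Sf2: flow source, stroke at near end)
β0 stroke at J1  (C1 outputs effort q/C1)
β1 stroke at I1  (J1: bond 0 brought effort, rest push out)
β2 stroke at R1  (0-jn J1 has e-setter on 0)
β5 stroke at I2  (J1: bond 0 brought effort, rest push out)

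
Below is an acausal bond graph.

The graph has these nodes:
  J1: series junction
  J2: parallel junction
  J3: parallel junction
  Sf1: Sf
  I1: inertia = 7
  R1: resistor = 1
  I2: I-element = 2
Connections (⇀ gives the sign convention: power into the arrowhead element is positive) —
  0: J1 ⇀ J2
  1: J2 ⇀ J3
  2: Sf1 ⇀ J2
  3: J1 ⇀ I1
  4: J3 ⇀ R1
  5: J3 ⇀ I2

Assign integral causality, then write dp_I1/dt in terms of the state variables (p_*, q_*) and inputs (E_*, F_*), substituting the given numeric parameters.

dp_I1/dt = -F_Sf1 - p_I1/7 + p_I2/2

β2 →Sf1  (Sf1: flow source, stroke at near end)
β3 →I1  (prefer integral on I1)
β0 →J1  (J1: bond 3 brought flow, rest push out)
β1 →J2  (closing 0-jn rule on J2)
β5 →I2  (I2 outputs flow p/I2)
β4 →J3  (only one effort-in slot at J3)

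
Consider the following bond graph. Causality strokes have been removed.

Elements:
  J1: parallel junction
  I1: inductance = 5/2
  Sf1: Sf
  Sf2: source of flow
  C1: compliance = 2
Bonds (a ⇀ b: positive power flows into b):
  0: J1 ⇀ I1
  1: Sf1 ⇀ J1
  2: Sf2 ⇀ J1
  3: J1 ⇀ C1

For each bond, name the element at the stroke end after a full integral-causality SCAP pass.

bond 1 stroke→Sf1  (Sf1 fixes flow; stroke at Sf1)
bond 2 stroke→Sf2  (Sf2 fixes flow; stroke at Sf2)
bond 0 stroke→I1  (I1: I, integral causality)
bond 3 stroke→J1  (J1: last free bond brings effort in)

bond 0 →I1
bond 1 →Sf1
bond 2 →Sf2
bond 3 →J1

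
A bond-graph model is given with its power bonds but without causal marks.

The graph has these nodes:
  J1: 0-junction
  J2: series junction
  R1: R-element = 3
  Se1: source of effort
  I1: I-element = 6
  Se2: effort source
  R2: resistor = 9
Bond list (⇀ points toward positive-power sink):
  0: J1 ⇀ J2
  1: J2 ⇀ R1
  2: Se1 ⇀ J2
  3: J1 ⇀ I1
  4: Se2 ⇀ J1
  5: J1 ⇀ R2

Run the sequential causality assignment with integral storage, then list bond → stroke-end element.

bond 2 stroke→J2  (Se1 fixes effort; stroke away)
bond 4 stroke→J1  (Se2 fixes effort; stroke away)
bond 0 stroke→J2  (common-e at J1 fixed by 4)
bond 3 stroke→I1  (J1 effort already set via bond 4)
bond 5 stroke→R2  (J1 effort already set via bond 4)
bond 1 stroke→R1  (J2 needs exactly one f-in)

β0 stroke→J2
β1 stroke→R1
β2 stroke→J2
β3 stroke→I1
β4 stroke→J1
β5 stroke→R2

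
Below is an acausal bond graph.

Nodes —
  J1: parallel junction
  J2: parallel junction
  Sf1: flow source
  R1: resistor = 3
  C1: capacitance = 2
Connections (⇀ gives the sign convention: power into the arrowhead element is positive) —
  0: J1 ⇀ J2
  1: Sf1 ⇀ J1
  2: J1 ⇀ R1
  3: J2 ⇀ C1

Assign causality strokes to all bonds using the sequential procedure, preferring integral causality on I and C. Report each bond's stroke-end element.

#0 stroke→J1
#1 stroke→Sf1
#2 stroke→R1
#3 stroke→J2

b1 stroke→Sf1  (Sf1 fixes flow; stroke at Sf1)
b3 stroke→J2  (C1 outputs effort q/C1)
b0 stroke→J1  (0-jn J2 has e-setter on 3)
b2 stroke→R1  (J1: bond 0 brought effort, rest push out)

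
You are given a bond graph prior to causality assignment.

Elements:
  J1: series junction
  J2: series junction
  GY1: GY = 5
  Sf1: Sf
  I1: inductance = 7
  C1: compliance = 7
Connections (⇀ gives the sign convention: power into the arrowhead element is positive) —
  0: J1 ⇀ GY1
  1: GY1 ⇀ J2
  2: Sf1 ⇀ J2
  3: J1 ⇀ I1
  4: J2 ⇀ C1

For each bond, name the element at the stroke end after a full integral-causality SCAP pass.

bond 0 →J1
bond 1 →J2
bond 2 →Sf1
bond 3 →I1
bond 4 →J2

b2 →Sf1  (Sf1 (Sf) sets flow on bond)
b1 →J2  (J2: bond 2 brought flow, rest push out)
b4 →J2  (J2 flow already set via bond 2)
b0 →J1  (GY1 both-in/both-out from 1)
b3 →I1  (closing 1-jn rule on J1)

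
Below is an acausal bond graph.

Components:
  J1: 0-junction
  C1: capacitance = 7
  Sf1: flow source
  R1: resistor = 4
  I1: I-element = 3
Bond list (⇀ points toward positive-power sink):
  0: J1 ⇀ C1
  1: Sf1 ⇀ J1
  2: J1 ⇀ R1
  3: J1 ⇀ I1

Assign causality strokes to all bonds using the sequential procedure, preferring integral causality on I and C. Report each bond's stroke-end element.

bond 0 |J1
bond 1 |Sf1
bond 2 |R1
bond 3 |I1

β1 stroke at Sf1  (Sf1 (Sf) sets flow on bond)
β0 stroke at J1  (prefer integral on C1)
β2 stroke at R1  (J1 effort already set via bond 0)
β3 stroke at I1  (J1: bond 0 brought effort, rest push out)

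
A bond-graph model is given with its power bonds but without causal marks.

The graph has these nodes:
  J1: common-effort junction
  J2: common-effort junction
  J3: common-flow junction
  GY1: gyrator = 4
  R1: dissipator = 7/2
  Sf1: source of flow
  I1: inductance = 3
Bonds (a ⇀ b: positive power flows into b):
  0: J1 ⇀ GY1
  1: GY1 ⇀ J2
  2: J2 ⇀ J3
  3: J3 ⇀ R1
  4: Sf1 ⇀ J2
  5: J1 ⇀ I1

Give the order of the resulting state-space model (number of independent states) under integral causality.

1  (I1 all integral)

b4 stroke at Sf1  (Sf1 (Sf) sets flow on bond)
b5 stroke at I1  (I1 integral (f out))
b0 stroke at J1  (closing 0-jn rule on J1)
b1 stroke at J2  (through GY1, causality inverts; strokes same side of GY1)
b2 stroke at J3  (common-e at J2 fixed by 1)
b3 stroke at R1  (J3: last free bond brings flow in)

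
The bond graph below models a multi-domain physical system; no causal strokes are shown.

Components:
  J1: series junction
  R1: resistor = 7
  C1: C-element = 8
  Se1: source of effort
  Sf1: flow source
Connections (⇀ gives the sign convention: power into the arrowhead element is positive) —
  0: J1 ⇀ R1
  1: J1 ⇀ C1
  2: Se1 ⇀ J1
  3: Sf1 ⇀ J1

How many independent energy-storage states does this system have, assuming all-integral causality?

bond 2 →J1  (Se1 fixes effort; stroke away)
bond 3 →Sf1  (source Sf1 imposes f)
bond 0 →J1  (1-jn J1 has f-setter on 3)
bond 1 →J1  (common-f at J1 fixed by 3)

1  (C1 all integral)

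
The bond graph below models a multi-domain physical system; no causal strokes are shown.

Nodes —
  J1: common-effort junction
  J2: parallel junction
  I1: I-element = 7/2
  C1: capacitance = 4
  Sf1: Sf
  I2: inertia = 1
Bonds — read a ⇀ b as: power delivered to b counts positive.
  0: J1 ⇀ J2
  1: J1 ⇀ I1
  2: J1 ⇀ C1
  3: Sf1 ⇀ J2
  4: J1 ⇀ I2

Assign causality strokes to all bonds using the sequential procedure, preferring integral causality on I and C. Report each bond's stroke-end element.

b0 |J2
b1 |I1
b2 |J1
b3 |Sf1
b4 |I2

b3 →Sf1  (Sf1 fixes flow; stroke at Sf1)
b0 →J2  (closing 0-jn rule on J2)
b1 →I1  (prefer integral on I1)
b2 →J1  (prefer integral on C1)
b4 →I2  (J1: bond 2 brought effort, rest push out)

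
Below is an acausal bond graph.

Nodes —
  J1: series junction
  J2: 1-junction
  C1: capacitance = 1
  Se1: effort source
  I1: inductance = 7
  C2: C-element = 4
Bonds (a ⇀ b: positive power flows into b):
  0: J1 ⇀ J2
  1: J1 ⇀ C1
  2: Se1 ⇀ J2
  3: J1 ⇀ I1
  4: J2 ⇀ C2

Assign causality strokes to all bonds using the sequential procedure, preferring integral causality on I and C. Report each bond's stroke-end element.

#2 →J2  (Se1: effort source, stroke at far end)
#1 →J1  (C1: C, integral causality)
#3 →I1  (I1: I, integral causality)
#0 →J1  (J1 flow already set via bond 3)
#4 →J2  (J2 flow already set via bond 0)

β0 stroke→J1
β1 stroke→J1
β2 stroke→J2
β3 stroke→I1
β4 stroke→J2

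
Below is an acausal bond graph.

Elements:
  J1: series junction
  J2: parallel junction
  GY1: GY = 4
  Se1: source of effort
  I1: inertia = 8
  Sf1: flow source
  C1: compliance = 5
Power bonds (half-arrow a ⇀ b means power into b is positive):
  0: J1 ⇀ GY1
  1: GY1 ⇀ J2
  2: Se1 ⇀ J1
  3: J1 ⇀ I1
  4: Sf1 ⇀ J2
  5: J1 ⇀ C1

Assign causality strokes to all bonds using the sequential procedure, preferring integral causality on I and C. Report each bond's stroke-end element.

b2 →J1  (Se1: effort source, stroke at far end)
b4 →Sf1  (Sf1 fixes flow; stroke at Sf1)
b1 →J2  (closing 0-jn rule on J2)
b0 →J1  (GY1 both-in/both-out from 1)
b3 →I1  (prefer integral on I1)
b5 →J1  (common-f at J1 fixed by 3)

β0 stroke→J1
β1 stroke→J2
β2 stroke→J1
β3 stroke→I1
β4 stroke→Sf1
β5 stroke→J1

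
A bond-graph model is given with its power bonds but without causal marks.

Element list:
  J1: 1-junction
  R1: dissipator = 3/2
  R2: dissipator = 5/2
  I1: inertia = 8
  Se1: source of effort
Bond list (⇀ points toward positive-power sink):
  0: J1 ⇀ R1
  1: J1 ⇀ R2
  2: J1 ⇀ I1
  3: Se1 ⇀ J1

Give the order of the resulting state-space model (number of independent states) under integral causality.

1  (I1 all integral)

b3 →J1  (Se1 fixes effort; stroke away)
b2 →I1  (I1 integral (f out))
b0 →J1  (J1: bond 2 brought flow, rest push out)
b1 →J1  (1-jn J1 has f-setter on 2)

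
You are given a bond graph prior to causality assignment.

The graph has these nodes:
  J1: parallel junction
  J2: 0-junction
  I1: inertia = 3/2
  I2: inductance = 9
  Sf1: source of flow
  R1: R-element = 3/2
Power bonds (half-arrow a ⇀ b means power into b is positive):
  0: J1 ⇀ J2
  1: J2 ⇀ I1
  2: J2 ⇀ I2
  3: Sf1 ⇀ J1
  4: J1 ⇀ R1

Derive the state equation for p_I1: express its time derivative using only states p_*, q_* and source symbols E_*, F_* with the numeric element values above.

dp_I1/dt = 3*F_Sf1/2 - p_I1 - p_I2/6

b3 →Sf1  (Sf1: flow source, stroke at near end)
b1 →I1  (prefer integral on I1)
b2 →I2  (I2: I, integral causality)
b0 →J2  (closing 0-jn rule on J2)
b4 →J1  (J1 needs exactly one e-in)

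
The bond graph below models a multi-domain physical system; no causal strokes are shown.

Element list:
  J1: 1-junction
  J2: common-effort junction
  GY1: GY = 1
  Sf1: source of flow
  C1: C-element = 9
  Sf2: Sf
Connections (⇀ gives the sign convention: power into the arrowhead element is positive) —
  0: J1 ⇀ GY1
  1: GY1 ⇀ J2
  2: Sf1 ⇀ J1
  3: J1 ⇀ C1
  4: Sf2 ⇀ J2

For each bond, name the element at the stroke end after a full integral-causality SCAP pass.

#2 →Sf1  (Sf1: flow source, stroke at near end)
#4 →Sf2  (Sf2 fixes flow; stroke at Sf2)
#0 →J1  (J1: bond 2 brought flow, rest push out)
#3 →J1  (1-jn J1 has f-setter on 2)
#1 →J2  (only one effort-in slot at J2)

bond 0 stroke at J1
bond 1 stroke at J2
bond 2 stroke at Sf1
bond 3 stroke at J1
bond 4 stroke at Sf2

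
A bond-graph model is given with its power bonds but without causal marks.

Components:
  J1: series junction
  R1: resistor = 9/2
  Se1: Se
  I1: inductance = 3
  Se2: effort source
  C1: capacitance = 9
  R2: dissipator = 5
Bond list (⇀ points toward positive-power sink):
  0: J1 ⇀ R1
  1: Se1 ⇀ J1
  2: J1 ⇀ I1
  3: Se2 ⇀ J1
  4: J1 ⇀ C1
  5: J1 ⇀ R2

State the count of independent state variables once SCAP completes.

2  (C1, I1 all integral)

b1 stroke at J1  (Se1 fixes effort; stroke away)
b3 stroke at J1  (Se2: effort source, stroke at far end)
b2 stroke at I1  (I1 integral (f out))
b0 stroke at J1  (common-f at J1 fixed by 2)
b4 stroke at J1  (J1 flow already set via bond 2)
b5 stroke at J1  (1-jn J1 has f-setter on 2)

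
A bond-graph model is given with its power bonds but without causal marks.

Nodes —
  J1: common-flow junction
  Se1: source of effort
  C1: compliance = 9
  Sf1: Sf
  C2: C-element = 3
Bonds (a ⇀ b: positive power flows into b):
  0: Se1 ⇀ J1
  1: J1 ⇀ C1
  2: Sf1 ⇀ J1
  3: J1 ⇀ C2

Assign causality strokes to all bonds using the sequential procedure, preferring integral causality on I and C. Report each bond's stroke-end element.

β0 stroke at J1  (source Se1 imposes e)
β2 stroke at Sf1  (Sf1 (Sf) sets flow on bond)
β1 stroke at J1  (J1 flow already set via bond 2)
β3 stroke at J1  (common-f at J1 fixed by 2)

#0 →J1
#1 →J1
#2 →Sf1
#3 →J1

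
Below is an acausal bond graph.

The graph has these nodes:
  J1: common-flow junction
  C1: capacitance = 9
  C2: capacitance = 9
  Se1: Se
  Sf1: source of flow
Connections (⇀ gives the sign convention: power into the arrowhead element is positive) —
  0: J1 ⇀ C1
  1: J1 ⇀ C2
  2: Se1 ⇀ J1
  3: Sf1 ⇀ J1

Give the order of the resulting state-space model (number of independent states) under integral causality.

2  (C1, C2 all integral)

#2 |J1  (Se1 fixes effort; stroke away)
#3 |Sf1  (Sf1 fixes flow; stroke at Sf1)
#0 |J1  (common-f at J1 fixed by 3)
#1 |J1  (1-jn J1 has f-setter on 3)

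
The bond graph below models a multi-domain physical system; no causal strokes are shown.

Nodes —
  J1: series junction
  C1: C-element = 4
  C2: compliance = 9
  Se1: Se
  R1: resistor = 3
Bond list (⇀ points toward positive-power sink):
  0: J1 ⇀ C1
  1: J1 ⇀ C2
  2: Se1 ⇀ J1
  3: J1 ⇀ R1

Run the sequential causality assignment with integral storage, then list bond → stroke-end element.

#0 stroke at J1
#1 stroke at J1
#2 stroke at J1
#3 stroke at R1

bond 2 →J1  (source Se1 imposes e)
bond 0 →J1  (C1 integral (e out))
bond 1 →J1  (C2: C, integral causality)
bond 3 →R1  (only one flow-in slot at J1)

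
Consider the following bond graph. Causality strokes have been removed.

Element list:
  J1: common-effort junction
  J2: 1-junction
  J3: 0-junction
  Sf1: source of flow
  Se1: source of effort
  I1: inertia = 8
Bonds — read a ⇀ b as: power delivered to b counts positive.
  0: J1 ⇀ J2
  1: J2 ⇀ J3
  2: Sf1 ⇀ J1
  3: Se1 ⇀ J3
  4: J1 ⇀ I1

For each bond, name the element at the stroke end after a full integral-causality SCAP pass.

bond 2 →Sf1  (Sf1 fixes flow; stroke at Sf1)
bond 3 →J3  (Se1: effort source, stroke at far end)
bond 1 →J2  (0-jn J3 has e-setter on 3)
bond 0 →J1  (J2 needs exactly one f-in)
bond 4 →I1  (common-e at J1 fixed by 0)

bond 0 stroke at J1
bond 1 stroke at J2
bond 2 stroke at Sf1
bond 3 stroke at J3
bond 4 stroke at I1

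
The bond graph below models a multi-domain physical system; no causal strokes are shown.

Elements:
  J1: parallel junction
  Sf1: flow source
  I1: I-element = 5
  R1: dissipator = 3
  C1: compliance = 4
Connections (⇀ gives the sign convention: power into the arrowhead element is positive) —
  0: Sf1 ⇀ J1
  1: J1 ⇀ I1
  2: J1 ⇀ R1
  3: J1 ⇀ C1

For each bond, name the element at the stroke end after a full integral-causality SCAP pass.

b0 stroke at Sf1
b1 stroke at I1
b2 stroke at R1
b3 stroke at J1

β0 stroke at Sf1  (Sf1 fixes flow; stroke at Sf1)
β1 stroke at I1  (I1 outputs flow p/I1)
β3 stroke at J1  (C1 integral (e out))
β2 stroke at R1  (0-jn J1 has e-setter on 3)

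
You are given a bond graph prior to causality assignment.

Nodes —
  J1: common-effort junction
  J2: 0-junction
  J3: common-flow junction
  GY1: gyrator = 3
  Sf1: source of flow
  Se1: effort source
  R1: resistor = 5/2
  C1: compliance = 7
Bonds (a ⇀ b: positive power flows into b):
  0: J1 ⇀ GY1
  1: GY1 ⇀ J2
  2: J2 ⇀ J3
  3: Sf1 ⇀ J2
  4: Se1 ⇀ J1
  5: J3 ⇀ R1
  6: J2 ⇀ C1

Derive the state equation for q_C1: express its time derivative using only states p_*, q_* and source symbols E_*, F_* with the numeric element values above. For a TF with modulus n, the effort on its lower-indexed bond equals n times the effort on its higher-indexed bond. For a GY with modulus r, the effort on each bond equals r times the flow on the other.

#3 stroke at Sf1  (Sf1 (Sf) sets flow on bond)
#4 stroke at J1  (source Se1 imposes e)
#0 stroke at GY1  (common-e at J1 fixed by 4)
#1 stroke at GY1  (through GY1, causality inverts; strokes same side of GY1)
#6 stroke at J2  (C1 integral (e out))
#2 stroke at J3  (0-jn J2 has e-setter on 6)
#5 stroke at R1  (J3: last free bond brings flow in)

dq_C1/dt = E_Se1/3 + F_Sf1 - 2*q_C1/35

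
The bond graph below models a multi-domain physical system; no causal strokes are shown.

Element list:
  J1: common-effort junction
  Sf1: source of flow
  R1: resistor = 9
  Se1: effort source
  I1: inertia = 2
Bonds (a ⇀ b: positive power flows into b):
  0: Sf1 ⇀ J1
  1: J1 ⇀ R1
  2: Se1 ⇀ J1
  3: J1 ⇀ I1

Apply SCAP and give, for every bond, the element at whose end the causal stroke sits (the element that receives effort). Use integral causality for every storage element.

bond 0 →Sf1
bond 1 →R1
bond 2 →J1
bond 3 →I1

β0 |Sf1  (Sf1 fixes flow; stroke at Sf1)
β2 |J1  (Se1: effort source, stroke at far end)
β1 |R1  (J1 effort already set via bond 2)
β3 |I1  (common-e at J1 fixed by 2)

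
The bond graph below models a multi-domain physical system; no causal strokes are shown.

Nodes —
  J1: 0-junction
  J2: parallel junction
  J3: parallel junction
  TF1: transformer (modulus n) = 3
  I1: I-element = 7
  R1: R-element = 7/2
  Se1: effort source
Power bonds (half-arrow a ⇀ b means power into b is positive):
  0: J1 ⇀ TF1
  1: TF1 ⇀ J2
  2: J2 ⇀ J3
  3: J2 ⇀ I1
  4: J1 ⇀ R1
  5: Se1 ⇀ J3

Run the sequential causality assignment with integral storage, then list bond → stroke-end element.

bond 5 stroke at J3  (source Se1 imposes e)
bond 2 stroke at J2  (J3: bond 5 brought effort, rest push out)
bond 1 stroke at TF1  (J2 effort already set via bond 2)
bond 3 stroke at I1  (J2: bond 2 brought effort, rest push out)
bond 0 stroke at J1  (TF1: transformer flips bond 1)
bond 4 stroke at R1  (common-e at J1 fixed by 0)

b0 stroke at J1
b1 stroke at TF1
b2 stroke at J2
b3 stroke at I1
b4 stroke at R1
b5 stroke at J3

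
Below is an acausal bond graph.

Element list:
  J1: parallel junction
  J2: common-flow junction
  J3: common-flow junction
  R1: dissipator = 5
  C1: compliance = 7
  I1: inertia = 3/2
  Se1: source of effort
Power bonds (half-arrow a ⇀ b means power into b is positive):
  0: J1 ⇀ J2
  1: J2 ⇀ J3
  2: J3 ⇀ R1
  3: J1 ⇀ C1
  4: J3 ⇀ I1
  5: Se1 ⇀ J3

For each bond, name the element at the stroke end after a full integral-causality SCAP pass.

bond 0 |J2
bond 1 |J3
bond 2 |J3
bond 3 |J1
bond 4 |I1
bond 5 |J3

β5 stroke→J3  (Se1: effort source, stroke at far end)
β3 stroke→J1  (C1: C, integral causality)
β0 stroke→J2  (0-jn J1 has e-setter on 3)
β1 stroke→J3  (closing 1-jn rule on J2)
β4 stroke→I1  (I1 integral (f out))
β2 stroke→J3  (J3 flow already set via bond 4)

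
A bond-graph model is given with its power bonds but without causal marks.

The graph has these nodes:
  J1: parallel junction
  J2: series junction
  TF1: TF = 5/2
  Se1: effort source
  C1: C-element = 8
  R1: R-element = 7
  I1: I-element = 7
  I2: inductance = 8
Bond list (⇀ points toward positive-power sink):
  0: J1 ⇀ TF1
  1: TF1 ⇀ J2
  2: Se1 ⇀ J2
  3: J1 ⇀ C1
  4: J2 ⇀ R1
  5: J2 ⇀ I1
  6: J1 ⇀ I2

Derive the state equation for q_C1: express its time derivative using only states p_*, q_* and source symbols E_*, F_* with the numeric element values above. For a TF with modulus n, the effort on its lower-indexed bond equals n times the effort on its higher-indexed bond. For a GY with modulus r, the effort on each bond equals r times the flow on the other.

dq_C1/dt = -2*p_I1/35 - p_I2/8

bond 2 stroke at J2  (Se1 (Se) sets effort on bond)
bond 3 stroke at J1  (C1 integral (e out))
bond 0 stroke at TF1  (common-e at J1 fixed by 3)
bond 6 stroke at I2  (J1 effort already set via bond 3)
bond 1 stroke at J2  (TF1 one-in-one-out from 0)
bond 5 stroke at I1  (I1 integral (f out))
bond 4 stroke at J2  (J2 flow already set via bond 5)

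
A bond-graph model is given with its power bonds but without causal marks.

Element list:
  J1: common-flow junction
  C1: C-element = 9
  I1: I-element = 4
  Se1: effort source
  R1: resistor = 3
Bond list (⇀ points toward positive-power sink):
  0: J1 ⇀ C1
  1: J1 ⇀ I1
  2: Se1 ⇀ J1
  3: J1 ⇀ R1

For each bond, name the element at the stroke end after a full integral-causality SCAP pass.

β2 |J1  (Se1: effort source, stroke at far end)
β0 |J1  (C1 outputs effort q/C1)
β1 |I1  (I1 integral (f out))
β3 |J1  (common-f at J1 fixed by 1)

#0 stroke→J1
#1 stroke→I1
#2 stroke→J1
#3 stroke→J1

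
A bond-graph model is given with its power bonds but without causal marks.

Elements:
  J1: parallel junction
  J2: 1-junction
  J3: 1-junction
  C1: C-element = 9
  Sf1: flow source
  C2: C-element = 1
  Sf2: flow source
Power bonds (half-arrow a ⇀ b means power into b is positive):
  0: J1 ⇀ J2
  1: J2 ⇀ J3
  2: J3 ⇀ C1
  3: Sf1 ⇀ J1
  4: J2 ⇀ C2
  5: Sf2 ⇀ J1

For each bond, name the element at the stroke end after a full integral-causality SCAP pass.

bond 3 →Sf1  (Sf1 fixes flow; stroke at Sf1)
bond 5 →Sf2  (Sf2 fixes flow; stroke at Sf2)
bond 0 →J1  (closing 0-jn rule on J1)
bond 1 →J2  (1-jn J2 has f-setter on 0)
bond 4 →J2  (J2: bond 0 brought flow, rest push out)
bond 2 →J3  (common-f at J3 fixed by 1)

b0 stroke at J1
b1 stroke at J2
b2 stroke at J3
b3 stroke at Sf1
b4 stroke at J2
b5 stroke at Sf2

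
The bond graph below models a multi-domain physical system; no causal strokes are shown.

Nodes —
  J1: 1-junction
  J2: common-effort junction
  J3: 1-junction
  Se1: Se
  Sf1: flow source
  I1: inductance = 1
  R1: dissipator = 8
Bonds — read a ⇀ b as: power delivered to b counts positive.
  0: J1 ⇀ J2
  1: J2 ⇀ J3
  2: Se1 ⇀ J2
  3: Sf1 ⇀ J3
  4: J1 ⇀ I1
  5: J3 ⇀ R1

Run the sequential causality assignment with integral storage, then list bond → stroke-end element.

bond 2 →J2  (Se1 (Se) sets effort on bond)
bond 3 →Sf1  (source Sf1 imposes f)
bond 0 →J1  (common-e at J2 fixed by 2)
bond 1 →J3  (J2: bond 2 brought effort, rest push out)
bond 5 →J3  (J3: bond 3 brought flow, rest push out)
bond 4 →I1  (closing 1-jn rule on J1)

#0 →J1
#1 →J3
#2 →J2
#3 →Sf1
#4 →I1
#5 →J3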